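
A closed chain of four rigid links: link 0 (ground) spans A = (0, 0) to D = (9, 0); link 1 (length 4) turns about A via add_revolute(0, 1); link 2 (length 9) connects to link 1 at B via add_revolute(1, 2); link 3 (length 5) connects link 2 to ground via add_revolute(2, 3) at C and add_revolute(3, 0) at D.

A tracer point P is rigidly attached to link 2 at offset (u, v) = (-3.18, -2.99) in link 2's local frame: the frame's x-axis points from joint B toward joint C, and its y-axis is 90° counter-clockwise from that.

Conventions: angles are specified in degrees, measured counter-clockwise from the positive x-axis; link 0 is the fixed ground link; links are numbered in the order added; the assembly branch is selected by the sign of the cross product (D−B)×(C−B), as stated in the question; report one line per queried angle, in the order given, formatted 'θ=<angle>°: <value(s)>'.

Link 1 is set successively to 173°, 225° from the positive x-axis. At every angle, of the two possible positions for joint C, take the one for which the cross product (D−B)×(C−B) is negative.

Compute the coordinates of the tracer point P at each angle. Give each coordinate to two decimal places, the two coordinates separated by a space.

A=(0,0), D=(9.00,0)
θ=173°: B = A + 4.00·(cos173°, sin173°) = (-3.9702, 0.4875)
θ=173°: |BD| = 12.9793
θ=173°: circle(B,9.00) ∩ circle(D,5.00): a=8.6469, h=2.4961
θ=173°:   candidates: C₊=(4.7644,2.6570) cross=32.397; C₋=(4.5769,-2.3316) cross=-32.397
θ=173°:   branch - wants cross < 0 → take C=(4.5769,-2.3316) (cross=-32.397)
θ=173°: ex = (C−B)/|BC| = (0.9497,-0.3132); ey = (0.3132,0.9497)
θ=173°: P = B + -3.18·ex + -2.99·ey = (-7.9267,-1.3560)
θ=225°: B = A + 4.00·(cos225°, sin225°) = (-2.8284, -2.8284)
θ=225°: |BD| = 12.1619
θ=225°: circle(B,9.00) ∩ circle(D,5.00): a=8.3832, h=3.2744
θ=225°:   candidates: C₊=(4.5634,2.3058) cross=39.823; C₋=(6.0864,-4.0634) cross=-39.823
θ=225°:   branch - wants cross < 0 → take C=(6.0864,-4.0634) (cross=-39.823)
θ=225°: ex = (C−B)/|BC| = (0.9905,-0.1372); ey = (0.1372,0.9905)
θ=225°: P = B + -3.18·ex + -2.99·ey = (-6.3886,-5.3538)

θ=173°: -7.93 -1.36
θ=225°: -6.39 -5.35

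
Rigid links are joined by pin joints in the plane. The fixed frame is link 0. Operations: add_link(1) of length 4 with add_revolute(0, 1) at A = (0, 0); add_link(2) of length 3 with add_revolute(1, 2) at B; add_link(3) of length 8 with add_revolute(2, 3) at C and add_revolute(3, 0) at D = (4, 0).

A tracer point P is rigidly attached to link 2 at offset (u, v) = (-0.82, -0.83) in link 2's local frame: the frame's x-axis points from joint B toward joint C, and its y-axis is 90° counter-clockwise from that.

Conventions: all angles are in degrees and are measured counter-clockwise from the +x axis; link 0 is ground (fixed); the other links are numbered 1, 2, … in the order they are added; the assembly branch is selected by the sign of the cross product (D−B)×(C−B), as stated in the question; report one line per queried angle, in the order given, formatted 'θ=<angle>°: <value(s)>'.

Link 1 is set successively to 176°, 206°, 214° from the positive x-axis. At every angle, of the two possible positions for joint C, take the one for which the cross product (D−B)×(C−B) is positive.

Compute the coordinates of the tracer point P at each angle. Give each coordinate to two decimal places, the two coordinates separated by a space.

A=(0,0), D=(4.00,0)
θ=176°: B = A + 4.00·(cos176°, sin176°) = (-3.9903, 0.2790)
θ=176°: |BD| = 7.9951
θ=176°: circle(B,3.00) ∩ circle(D,8.00): a=0.5580, h=2.9477
θ=176°:   candidates: C₊=(-3.3298,3.2054) cross=23.567; C₋=(-3.5355,-2.6863) cross=-23.567
θ=176°:   branch + wants cross > 0 → take C=(-3.3298,3.2054) (cross=23.567)
θ=176°: ex = (C−B)/|BC| = (0.2202,0.9755); ey = (-0.9755,0.2202)
θ=176°: P = B + -0.82·ex + -0.83·ey = (-3.3612,-0.7036)
θ=206°: B = A + 4.00·(cos206°, sin206°) = (-3.5952, -1.7535)
θ=206°: |BD| = 7.7950
θ=206°: circle(B,3.00) ∩ circle(D,8.00): a=0.3696, h=2.9772
θ=206°:   candidates: C₊=(-3.9048,1.2305) cross=23.207; C₋=(-2.5654,-4.5712) cross=-23.207
θ=206°:   branch + wants cross > 0 → take C=(-3.9048,1.2305) (cross=23.207)
θ=206°: ex = (C−B)/|BC| = (-0.1032,0.9947); ey = (-0.9947,-0.1032)
θ=206°: P = B + -0.82·ex + -0.83·ey = (-2.6850,-2.4834)
θ=214°: B = A + 4.00·(cos214°, sin214°) = (-3.3162, -2.2368)
θ=214°: |BD| = 7.6504
θ=214°: circle(B,3.00) ∩ circle(D,8.00): a=0.2307, h=2.9911
θ=214°:   candidates: C₊=(-3.9701,0.6911) cross=22.883; C₋=(-2.2211,-5.0298) cross=-22.883
θ=214°:   branch + wants cross > 0 → take C=(-3.9701,0.6911) (cross=22.883)
θ=214°: ex = (C−B)/|BC| = (-0.2180,0.9760); ey = (-0.9760,-0.2180)
θ=214°: P = B + -0.82·ex + -0.83·ey = (-2.3274,-2.8561)

θ=176°: -3.36 -0.70
θ=206°: -2.68 -2.48
θ=214°: -2.33 -2.86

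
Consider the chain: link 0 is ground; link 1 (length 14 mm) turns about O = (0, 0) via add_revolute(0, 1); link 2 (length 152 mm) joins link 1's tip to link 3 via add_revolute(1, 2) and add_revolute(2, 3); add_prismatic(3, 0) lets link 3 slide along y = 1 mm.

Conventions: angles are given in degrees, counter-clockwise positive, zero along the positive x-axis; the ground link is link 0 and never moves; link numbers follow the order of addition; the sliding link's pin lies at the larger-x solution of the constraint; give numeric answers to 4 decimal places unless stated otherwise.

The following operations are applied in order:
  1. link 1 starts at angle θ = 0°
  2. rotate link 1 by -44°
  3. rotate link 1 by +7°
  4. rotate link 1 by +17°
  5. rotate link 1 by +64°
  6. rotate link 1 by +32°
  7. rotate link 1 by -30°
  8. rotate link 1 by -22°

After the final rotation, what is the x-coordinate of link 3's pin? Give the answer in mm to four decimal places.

geometry: r = 14 mm, L = 152 mm, e = 1 mm; θ starts at 0°
rotate link 1 by -44°: θ ← 0° -44° = -44°
rotate link 1 by +7°: θ ← -44° +7° = -37°
rotate link 1 by +17°: θ ← -37° +17° = -20°
rotate link 1 by +64°: θ ← -20° +64° = 44°
rotate link 1 by +32°: θ ← 44° +32° = 76°
rotate link 1 by -30°: θ ← 76° -30° = 46°
rotate link 1 by -22°: θ ← 46° -22° = 24°
crank pin P = (r cos θ, r sin θ) = (12.789636, 5.694313)
h = r sin θ − e = 5.694313 − 1 = 4.694313
x = r cos θ + √(L² − h²) = 12.789636 + 151.927494 = 164.717130

164.7171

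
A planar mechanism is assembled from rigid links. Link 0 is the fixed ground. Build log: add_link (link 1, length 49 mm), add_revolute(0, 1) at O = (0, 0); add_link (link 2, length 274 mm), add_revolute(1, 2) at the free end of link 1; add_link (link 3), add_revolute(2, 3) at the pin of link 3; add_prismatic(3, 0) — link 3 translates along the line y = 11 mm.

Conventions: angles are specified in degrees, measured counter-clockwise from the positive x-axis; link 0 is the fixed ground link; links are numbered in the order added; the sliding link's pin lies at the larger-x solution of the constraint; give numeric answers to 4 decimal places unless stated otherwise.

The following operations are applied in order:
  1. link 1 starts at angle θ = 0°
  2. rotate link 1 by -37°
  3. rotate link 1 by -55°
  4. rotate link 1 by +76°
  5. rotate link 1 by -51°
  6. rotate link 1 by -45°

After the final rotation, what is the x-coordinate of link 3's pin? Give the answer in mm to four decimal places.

geometry: r = 49 mm, L = 274 mm, e = 11 mm; θ starts at 0°
rotate link 1 by -37°: θ ← 0° -37° = -37°
rotate link 1 by -55°: θ ← -37° -55° = -92°
rotate link 1 by +76°: θ ← -92° +76° = -16°
rotate link 1 by -51°: θ ← -16° -51° = -67°
rotate link 1 by -45°: θ ← -67° -45° = -112°
crank pin P = (r cos θ, r sin θ) = (-18.355723, -45.432009)
h = r sin θ − e = -45.432009 − 11 = -56.432009
x = r cos θ + √(L² − h²) = -18.355723 + 268.125770 = 249.770047

249.7700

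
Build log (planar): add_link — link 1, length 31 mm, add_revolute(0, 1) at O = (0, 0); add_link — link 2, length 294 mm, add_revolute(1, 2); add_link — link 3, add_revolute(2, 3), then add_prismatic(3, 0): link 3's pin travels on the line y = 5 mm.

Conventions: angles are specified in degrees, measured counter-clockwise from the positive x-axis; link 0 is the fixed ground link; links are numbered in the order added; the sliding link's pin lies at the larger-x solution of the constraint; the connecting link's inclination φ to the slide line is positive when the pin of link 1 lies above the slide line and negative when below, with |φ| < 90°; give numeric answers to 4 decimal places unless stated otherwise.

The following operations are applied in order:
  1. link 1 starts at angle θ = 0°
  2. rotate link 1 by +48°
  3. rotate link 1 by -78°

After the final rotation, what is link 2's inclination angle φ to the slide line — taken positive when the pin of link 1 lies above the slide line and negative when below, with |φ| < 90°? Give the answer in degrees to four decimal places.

geometry: r = 31 mm, L = 294 mm, e = 5 mm; θ starts at 0°
rotate link 1 by +48°: θ ← 0° +48° = 48°
rotate link 1 by -78°: θ ← 48° -78° = -30°
h = r sin θ − e = -15.500000 − 5 = -20.500000
sin φ = h / L = -20.500000 / 294 = -0.06972789
φ = arcsin(-0.06972789) = -3.998358°

-3.9984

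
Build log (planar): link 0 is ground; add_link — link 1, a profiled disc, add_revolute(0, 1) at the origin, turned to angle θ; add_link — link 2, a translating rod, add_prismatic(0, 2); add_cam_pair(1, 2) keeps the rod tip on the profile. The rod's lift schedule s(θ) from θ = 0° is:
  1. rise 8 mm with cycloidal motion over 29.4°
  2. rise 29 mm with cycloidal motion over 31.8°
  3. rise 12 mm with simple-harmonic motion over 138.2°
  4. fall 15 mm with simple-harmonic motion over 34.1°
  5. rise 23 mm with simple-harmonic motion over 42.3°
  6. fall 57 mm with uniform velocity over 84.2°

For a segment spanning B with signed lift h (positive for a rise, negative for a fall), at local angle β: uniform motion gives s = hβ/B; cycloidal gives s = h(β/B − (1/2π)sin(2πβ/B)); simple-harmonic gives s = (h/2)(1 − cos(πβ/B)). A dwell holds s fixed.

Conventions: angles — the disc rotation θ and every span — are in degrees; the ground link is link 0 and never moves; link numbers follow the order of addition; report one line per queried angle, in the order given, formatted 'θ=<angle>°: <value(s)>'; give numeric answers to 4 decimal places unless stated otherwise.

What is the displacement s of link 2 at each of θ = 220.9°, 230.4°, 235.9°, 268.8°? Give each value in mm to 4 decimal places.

seg 1 [0°–29.4°] cycloidal, h=8: full span → s += 8 → s = 8.0000
seg 2 [29.4°–61.2°] cycloidal, h=29: full span → s += 29 → s = 37.0000
seg 3 [61.2°–199.4°] simple-harmonic, h=12: full span → s += 12 → s = 49.0000
seg 4 [199.4°–233.5°] simple-harmonic, h=-15: θ=220.9° here. β=21.5, B=34.1. -15/2·(1 − cos(π·0.6305)) = -10.4894 → s = 38.5106
seg 4 [199.4°–233.5°] simple-harmonic, h=-15: θ=230.4° here. β=31, B=34.1. -15/2·(1 − cos(π·0.9091)) = -14.6962 → s = 34.3038
seg 4 [199.4°–233.5°] simple-harmonic, h=-15: full span → s += -15 → s = 34.0000
seg 5 [233.5°–275.8°] simple-harmonic, h=23: θ=235.9° here. β=2.4, B=42.3. 23/2·(1 − cos(π·0.0567)) = 0.1822 → s = 34.1822
seg 5 [233.5°–275.8°] simple-harmonic, h=23: θ=268.8° here. β=35.3, B=42.3. 23/2·(1 − cos(π·0.8345)) = 21.4806 → s = 55.4806

θ=220.9°: 38.5106
θ=230.4°: 34.3038
θ=235.9°: 34.1822
θ=268.8°: 55.4806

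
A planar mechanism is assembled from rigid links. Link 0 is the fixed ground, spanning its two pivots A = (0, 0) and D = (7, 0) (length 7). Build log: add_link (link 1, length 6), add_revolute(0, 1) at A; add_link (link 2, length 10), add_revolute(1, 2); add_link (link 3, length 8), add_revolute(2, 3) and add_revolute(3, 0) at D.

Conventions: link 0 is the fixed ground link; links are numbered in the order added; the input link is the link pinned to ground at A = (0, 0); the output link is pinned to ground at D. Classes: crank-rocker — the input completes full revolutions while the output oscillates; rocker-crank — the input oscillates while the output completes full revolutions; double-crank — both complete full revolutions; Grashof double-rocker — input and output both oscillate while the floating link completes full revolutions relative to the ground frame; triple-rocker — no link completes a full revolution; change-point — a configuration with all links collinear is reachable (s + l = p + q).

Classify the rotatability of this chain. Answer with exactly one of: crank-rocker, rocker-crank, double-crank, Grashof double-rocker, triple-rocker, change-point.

lengths: ground=7, input=6, coupler=10, output=8
sorted: s=6 (shortest), l=10 (longest), p+q=15
s + l = 16 vs p + q = 15
s + l > p + q → non-Grashof → no link fully rotates → triple-rocker

triple-rocker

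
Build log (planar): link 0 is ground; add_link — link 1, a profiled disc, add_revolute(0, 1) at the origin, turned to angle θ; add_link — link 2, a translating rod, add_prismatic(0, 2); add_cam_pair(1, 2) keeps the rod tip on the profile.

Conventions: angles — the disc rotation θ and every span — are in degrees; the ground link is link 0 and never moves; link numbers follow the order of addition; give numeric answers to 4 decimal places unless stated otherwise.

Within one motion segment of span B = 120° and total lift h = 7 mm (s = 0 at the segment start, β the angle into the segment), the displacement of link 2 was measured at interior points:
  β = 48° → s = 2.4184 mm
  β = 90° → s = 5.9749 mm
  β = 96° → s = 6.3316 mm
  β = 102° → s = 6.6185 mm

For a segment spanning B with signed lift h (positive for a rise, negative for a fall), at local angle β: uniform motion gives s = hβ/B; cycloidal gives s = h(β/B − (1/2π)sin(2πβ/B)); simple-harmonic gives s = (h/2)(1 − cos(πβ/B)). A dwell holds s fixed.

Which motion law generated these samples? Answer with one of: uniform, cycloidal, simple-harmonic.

candidates at β/B = r: uniform s = h·r (linear in β); cycloidal s = h·(r − sin(2πr)/(2π)); simple-harmonic s = (h/2)(1 − cos(πr))
β=48°: printed 2.4184 | uniform 2.8000, cycloidal 2.1452, simple-harmonic 2.4184
β=90°: printed 5.9749 | uniform 5.2500, cycloidal 6.3641, simple-harmonic 5.9749
β=96°: printed 6.3316 | uniform 5.6000, cycloidal 6.6596, simple-harmonic 6.3316
β=102°: printed 6.6185 | uniform 5.9500, cycloidal 6.8513, simple-harmonic 6.6185
only one law matches every sample → simple-harmonic

simple-harmonic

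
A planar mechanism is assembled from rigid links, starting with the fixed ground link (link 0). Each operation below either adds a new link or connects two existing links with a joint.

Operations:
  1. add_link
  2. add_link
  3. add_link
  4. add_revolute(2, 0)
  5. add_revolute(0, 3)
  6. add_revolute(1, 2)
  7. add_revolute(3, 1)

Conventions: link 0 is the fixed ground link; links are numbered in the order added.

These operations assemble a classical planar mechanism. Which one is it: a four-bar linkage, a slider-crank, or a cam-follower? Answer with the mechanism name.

links: 4 (incl. ground); joints: 4 revolute, 0 prismatic, 0 higher (cam) pair, forming one closed loop
4 links in a single 4R loop → four-bar linkage

four-bar linkage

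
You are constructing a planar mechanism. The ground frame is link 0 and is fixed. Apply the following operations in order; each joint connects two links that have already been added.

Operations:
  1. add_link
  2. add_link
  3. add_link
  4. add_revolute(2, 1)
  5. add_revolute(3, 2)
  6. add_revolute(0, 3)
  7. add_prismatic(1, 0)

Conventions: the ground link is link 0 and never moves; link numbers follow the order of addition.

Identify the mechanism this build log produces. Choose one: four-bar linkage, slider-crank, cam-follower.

links: 4 (incl. ground); joints: 3 revolute, 1 prismatic, 0 higher (cam) pair, forming one closed loop
4 links, 3 revolutes + 1 prismatic in one loop → slider-crank

slider-crank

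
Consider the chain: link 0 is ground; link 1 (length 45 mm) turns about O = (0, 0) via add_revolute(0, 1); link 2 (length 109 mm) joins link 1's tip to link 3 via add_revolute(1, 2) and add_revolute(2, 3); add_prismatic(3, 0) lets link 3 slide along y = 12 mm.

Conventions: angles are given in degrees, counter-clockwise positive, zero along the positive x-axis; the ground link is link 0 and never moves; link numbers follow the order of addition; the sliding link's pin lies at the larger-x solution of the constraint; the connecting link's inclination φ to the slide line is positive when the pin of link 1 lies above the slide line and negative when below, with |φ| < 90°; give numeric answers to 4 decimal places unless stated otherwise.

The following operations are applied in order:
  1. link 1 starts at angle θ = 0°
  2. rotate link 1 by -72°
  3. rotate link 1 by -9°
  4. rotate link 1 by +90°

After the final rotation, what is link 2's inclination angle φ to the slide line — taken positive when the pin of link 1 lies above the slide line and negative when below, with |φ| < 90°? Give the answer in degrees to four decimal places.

geometry: r = 45 mm, L = 109 mm, e = 12 mm; θ starts at 0°
rotate link 1 by -72°: θ ← 0° -72° = -72°
rotate link 1 by -9°: θ ← -72° -9° = -81°
rotate link 1 by +90°: θ ← -81° +90° = 9°
h = r sin θ − e = 7.039551 − 12 = -4.960449
sin φ = h / L = -4.960449 / 109 = -0.04550871
φ = arcsin(-0.04550871) = -2.608358°

-2.6084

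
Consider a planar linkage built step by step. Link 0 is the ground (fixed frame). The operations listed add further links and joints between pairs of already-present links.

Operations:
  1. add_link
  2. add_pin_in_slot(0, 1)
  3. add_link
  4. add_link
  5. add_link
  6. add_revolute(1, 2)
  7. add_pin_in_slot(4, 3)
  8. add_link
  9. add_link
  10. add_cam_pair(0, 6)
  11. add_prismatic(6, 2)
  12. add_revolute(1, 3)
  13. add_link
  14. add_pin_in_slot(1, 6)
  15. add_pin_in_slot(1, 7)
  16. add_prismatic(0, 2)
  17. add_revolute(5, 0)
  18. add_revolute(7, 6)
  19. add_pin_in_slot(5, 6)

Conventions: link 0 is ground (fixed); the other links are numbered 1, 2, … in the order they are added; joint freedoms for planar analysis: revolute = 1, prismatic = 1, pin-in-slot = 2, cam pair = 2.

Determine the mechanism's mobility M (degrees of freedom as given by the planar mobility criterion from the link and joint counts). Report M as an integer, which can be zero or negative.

ground; <1,0,0>
#1 <2,0,0>
PS:0↔1 J2 <2,0,1>
#2 <3,0,1>
#3 <4,0,1>
#4 <5,0,1>
R:1↔2 J1 <5,1,1>
PS:4↔3 J2 <5,1,2>
#5 <6,1,2>
#6 <7,1,2>
C:0↔6 J2 <7,1,3>
P:6↔2 J1 <7,2,3>
R:1↔3 J1 <7,3,3>
#7 <8,3,3>
PS:1↔6 J2 <8,3,4>
PS:1↔7 J2 <8,3,5>
P:0↔2 J1 <8,4,5>
R:5↔0 J1 <8,5,5>
R:7↔6 J1 <8,6,5>
PS:5↔6 J2 <8,6,6>
3×7 − 2×6 − 1×6 = 3

M = 3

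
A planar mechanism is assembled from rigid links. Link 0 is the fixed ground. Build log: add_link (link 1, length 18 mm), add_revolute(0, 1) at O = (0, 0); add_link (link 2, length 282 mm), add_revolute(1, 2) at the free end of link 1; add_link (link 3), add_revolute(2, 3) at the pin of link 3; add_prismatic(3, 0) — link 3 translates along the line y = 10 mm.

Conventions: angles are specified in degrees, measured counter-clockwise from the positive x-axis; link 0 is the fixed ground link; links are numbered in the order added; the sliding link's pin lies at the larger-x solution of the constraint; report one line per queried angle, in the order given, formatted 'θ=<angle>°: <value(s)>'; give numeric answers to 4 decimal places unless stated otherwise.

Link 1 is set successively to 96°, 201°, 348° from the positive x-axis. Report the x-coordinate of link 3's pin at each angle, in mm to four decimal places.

geometry: r = 18 mm, L = 282 mm, e = 10 mm
θ=96°: crank pin P = (r cos θ, r sin θ) = (-1.881512, 17.901394)
θ=96°: h = r sin θ − e = 17.901394 − 10 = 7.901394
θ=96°: x = r cos θ + √(L² − h²) = -1.881512 + 281.889283 = 280.007771
θ=201°: crank pin P = (r cos θ, r sin θ) = (-16.804448, -6.450623)
θ=201°: h = r sin θ − e = -6.450623 − 10 = -16.450623
θ=201°: x = r cos θ + √(L² − h²) = -16.804448 + 281.519763 = 264.715315
θ=348°: crank pin P = (r cos θ, r sin θ) = (17.606657, -3.742410)
θ=348°: h = r sin θ − e = -3.742410 − 10 = -13.742410
θ=348°: x = r cos θ + √(L² − h²) = 17.606657 + 281.664954 = 299.271611

θ=96°: 280.0078
θ=201°: 264.7153
θ=348°: 299.2716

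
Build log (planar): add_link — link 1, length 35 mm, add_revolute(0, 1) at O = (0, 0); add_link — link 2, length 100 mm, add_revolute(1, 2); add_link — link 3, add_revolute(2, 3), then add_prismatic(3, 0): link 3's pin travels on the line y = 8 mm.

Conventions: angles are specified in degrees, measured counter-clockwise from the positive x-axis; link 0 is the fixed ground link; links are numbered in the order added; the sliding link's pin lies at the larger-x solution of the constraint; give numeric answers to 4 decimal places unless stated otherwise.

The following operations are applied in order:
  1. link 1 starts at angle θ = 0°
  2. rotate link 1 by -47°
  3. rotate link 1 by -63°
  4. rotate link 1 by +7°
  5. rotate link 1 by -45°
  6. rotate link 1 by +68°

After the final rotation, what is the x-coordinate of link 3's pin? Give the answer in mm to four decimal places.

geometry: r = 35 mm, L = 100 mm, e = 8 mm; θ starts at 0°
rotate link 1 by -47°: θ ← 0° -47° = -47°
rotate link 1 by -63°: θ ← -47° -63° = -110°
rotate link 1 by +7°: θ ← -110° +7° = -103°
rotate link 1 by -45°: θ ← -103° -45° = -148°
rotate link 1 by +68°: θ ← -148° +68° = -80°
crank pin P = (r cos θ, r sin θ) = (6.077686, -34.468271)
h = r sin θ − e = -34.468271 − 8 = -42.468271
x = r cos θ + √(L² − h²) = 6.077686 + 90.534225 = 96.611911

96.6119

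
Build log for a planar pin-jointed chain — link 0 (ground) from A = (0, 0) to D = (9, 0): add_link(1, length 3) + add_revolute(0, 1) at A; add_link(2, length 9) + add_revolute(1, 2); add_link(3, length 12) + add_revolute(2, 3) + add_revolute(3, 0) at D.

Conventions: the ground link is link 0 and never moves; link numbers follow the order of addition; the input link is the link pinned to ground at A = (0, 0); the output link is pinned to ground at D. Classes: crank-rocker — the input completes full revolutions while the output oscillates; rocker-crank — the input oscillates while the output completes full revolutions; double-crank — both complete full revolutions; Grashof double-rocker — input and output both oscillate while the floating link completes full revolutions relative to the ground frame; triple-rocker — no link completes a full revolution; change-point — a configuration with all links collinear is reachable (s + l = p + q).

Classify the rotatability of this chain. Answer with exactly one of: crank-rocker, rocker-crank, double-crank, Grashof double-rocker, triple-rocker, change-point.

lengths: ground=9, input=3, coupler=9, output=12
sorted: s=3 (shortest), l=12 (longest), p+q=18
s + l = 15 vs p + q = 18
s + l < p + q (Grashof) with shortest = input link → crank-rocker

crank-rocker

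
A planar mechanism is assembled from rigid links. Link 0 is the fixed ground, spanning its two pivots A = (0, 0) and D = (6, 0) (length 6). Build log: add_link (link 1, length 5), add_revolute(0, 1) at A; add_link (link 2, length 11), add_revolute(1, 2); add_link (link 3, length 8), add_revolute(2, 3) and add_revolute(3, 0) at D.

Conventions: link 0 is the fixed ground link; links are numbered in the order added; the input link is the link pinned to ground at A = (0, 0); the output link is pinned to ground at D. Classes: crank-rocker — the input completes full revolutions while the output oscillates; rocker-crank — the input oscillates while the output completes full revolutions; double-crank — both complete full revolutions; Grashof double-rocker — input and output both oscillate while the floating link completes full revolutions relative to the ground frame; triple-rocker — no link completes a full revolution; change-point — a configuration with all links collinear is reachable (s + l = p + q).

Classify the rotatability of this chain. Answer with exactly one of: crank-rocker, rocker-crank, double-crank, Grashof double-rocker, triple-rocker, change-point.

lengths: ground=6, input=5, coupler=11, output=8
sorted: s=5 (shortest), l=11 (longest), p+q=14
s + l = 16 vs p + q = 14
s + l > p + q → non-Grashof → no link fully rotates → triple-rocker

triple-rocker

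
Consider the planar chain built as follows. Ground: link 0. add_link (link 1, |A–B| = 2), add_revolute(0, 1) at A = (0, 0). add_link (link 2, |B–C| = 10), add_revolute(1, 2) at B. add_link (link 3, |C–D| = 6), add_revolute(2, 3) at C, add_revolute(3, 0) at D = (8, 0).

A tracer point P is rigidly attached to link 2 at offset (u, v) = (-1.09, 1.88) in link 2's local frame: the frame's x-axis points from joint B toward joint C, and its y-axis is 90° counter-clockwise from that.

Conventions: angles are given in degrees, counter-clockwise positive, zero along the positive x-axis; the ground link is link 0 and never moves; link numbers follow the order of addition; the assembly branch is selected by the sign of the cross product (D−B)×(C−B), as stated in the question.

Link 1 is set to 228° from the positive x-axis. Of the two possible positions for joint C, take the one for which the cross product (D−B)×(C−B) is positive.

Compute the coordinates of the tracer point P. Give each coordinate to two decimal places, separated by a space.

A=(0,0), D=(8.00,0)
B = A + 2.00·(cos228°, sin228°) = (-1.3383, -1.4863)
|BD| = 9.4558
circle(B,10.00) ∩ circle(D,6.00): a=8.1121, h=5.8476
  candidates: C₊=(5.7538,5.5637) cross=55.294; C₋=(7.5921,-5.9861) cross=-55.294
  branch + wants cross > 0 → take C=(5.7538,5.5637) (cross=55.294)
ex = (C−B)/|BC| = (0.7092,0.7050); ey = (-0.7050,0.7092)
P = B + -1.09·ex + 1.88·ey = (-3.4367,-0.9214)

-3.44 -0.92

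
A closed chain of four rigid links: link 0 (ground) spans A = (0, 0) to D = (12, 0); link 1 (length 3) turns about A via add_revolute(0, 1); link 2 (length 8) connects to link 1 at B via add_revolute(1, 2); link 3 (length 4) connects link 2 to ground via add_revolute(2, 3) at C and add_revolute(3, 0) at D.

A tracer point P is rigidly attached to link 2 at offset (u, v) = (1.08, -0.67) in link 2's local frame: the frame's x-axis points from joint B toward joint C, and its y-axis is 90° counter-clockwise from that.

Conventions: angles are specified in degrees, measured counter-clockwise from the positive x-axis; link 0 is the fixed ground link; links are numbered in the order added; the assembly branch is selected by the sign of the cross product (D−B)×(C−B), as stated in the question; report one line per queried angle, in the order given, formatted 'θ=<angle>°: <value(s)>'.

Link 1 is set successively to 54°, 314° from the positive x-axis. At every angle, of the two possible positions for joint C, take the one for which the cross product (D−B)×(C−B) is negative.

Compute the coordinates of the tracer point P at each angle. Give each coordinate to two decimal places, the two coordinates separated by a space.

A=(0,0), D=(12.00,0)
θ=54°: B = A + 3.00·(cos54°, sin54°) = (1.7634, 2.4271)
θ=54°: |BD| = 10.5204
θ=54°: circle(B,8.00) ∩ circle(D,4.00): a=7.5415, h=2.6694
θ=54°:   candidates: C₊=(9.7173,3.2847) cross=28.084; C₋=(8.4856,-1.9102) cross=-28.084
θ=54°:   branch - wants cross < 0 → take C=(8.4856,-1.9102) (cross=-28.084)
θ=54°: ex = (C−B)/|BC| = (0.8403,-0.5422); ey = (0.5422,0.8403)
θ=54°: P = B + 1.08·ex + -0.67·ey = (2.3076,1.2785)
θ=314°: B = A + 3.00·(cos314°, sin314°) = (2.0840, -2.1580)
θ=314°: |BD| = 10.1481
θ=314°: circle(B,8.00) ∩ circle(D,4.00): a=7.4390, h=2.9429
θ=314°:   candidates: C₊=(8.7270,2.2995) cross=29.865; C₋=(9.9787,-3.4517) cross=-29.865
θ=314°:   branch - wants cross < 0 → take C=(9.9787,-3.4517) (cross=-29.865)
θ=314°: ex = (C−B)/|BC| = (0.9868,-0.1617); ey = (0.1617,0.9868)
θ=314°: P = B + 1.08·ex + -0.67·ey = (3.0414,-2.9938)

θ=54°: 2.31 1.28
θ=314°: 3.04 -2.99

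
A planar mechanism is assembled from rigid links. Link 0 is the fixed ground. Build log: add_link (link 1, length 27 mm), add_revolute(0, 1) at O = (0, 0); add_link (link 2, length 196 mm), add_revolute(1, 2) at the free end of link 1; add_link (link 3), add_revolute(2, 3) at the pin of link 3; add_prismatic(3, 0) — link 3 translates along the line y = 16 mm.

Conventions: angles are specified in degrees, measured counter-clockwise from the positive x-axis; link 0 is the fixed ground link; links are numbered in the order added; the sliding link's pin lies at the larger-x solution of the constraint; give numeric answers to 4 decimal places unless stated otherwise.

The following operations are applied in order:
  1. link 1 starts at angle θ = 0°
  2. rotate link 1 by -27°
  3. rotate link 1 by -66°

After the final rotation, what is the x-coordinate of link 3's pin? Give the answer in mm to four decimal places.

geometry: r = 27 mm, L = 196 mm, e = 16 mm; θ starts at 0°
rotate link 1 by -27°: θ ← 0° -27° = -27°
rotate link 1 by -66°: θ ← -27° -66° = -93°
crank pin P = (r cos θ, r sin θ) = (-1.413071, -26.962997)
h = r sin θ − e = -26.962997 − 16 = -42.962997
x = r cos θ + √(L² − h²) = -1.413071 + 191.233315 = 189.820244

189.8202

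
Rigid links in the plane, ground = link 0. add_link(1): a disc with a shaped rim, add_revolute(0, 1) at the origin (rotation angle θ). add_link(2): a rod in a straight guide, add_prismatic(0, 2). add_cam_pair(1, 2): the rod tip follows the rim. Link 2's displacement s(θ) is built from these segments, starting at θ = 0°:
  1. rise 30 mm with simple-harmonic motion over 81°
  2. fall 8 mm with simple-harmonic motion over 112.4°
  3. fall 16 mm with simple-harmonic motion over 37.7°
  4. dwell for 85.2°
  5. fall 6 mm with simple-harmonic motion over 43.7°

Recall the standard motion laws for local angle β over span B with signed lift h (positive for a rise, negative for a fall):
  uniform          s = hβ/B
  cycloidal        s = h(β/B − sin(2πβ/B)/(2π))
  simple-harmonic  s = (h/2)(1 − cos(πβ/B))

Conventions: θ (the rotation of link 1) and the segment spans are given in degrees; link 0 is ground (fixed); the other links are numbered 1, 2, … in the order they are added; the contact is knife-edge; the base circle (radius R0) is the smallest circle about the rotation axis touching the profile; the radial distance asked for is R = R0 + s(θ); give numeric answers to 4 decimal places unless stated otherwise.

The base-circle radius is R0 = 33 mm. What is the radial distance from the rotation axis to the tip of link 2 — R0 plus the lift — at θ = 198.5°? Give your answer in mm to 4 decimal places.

segment 1 (0° to 81°, simple-harmonic, h = 30) is passed completely: s = 0.0000 + (30) = 30.0000
segment 2 (81° to 193.4°, simple-harmonic, h = -8) is passed completely: s = 30.0000 + (-8) = 22.0000
θ = 198.5° falls in segment 3 (193.4° to 231.1°, simple-harmonic, h = -16): β = 198.5 − 193.4 = 5.1°, B = 37.7°; Δs = -16/2·(1 − cos(π·0.1353)) = -0.7117; s = 22.0000 − 0.7117 = 21.2883
R = R0 + s = 33 + 21.2883 = 54.2883

54.2883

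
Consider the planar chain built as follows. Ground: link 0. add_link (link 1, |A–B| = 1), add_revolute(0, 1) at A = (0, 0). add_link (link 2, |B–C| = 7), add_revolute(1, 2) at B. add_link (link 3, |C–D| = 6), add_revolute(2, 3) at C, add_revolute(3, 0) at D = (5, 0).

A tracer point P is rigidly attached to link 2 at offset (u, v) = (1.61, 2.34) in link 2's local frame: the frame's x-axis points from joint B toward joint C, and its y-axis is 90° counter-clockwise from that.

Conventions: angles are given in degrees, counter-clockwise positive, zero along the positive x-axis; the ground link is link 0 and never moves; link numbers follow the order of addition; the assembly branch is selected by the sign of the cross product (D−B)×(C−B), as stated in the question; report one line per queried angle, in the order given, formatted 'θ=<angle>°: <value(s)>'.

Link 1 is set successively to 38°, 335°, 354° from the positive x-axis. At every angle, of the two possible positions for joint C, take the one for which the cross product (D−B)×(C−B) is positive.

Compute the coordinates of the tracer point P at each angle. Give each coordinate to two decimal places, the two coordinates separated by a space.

A=(0,0), D=(5.00,0)
θ=38°: B = A + 1.00·(cos38°, sin38°) = (0.7880, 0.6157)
θ=38°: |BD| = 4.2567
θ=38°: circle(B,7.00) ∩ circle(D,6.00): a=3.6554, h=5.9698
θ=38°:   candidates: C₊=(5.2684,5.9940) cross=25.412; C₋=(3.5415,-5.8200) cross=-25.412
θ=38°:   branch + wants cross > 0 → take C=(5.2684,5.9940) (cross=25.412)
θ=38°: ex = (C−B)/|BC| = (0.6400,0.7683); ey = (-0.7683,0.6400)
θ=38°: P = B + 1.61·ex + 2.34·ey = (0.0206,3.3504)
θ=335°: B = A + 1.00·(cos335°, sin335°) = (0.9063, -0.4226)
θ=335°: |BD| = 4.1154
θ=335°: circle(B,7.00) ∩ circle(D,6.00): a=3.6371, h=5.9809
θ=335°:   candidates: C₊=(3.9100,5.9002) cross=24.614; C₋=(5.1384,-5.9984) cross=-24.614
θ=335°:   branch + wants cross > 0 → take C=(3.9100,5.9002) (cross=24.614)
θ=335°: ex = (C−B)/|BC| = (0.4291,0.9033); ey = (-0.9033,0.4291)
θ=335°: P = B + 1.61·ex + 2.34·ey = (-0.5165,2.0357)
θ=354°: B = A + 1.00·(cos354°, sin354°) = (0.9945, -0.1045)
θ=354°: |BD| = 4.0068
θ=354°: circle(B,7.00) ∩ circle(D,6.00): a=3.6256, h=5.9879
θ=354°:   candidates: C₊=(4.4627,5.9759) cross=23.992; C₋=(4.7751,-5.9958) cross=-23.992
θ=354°:   branch + wants cross > 0 → take C=(4.4627,5.9759) (cross=23.992)
θ=354°: ex = (C−B)/|BC| = (0.4955,0.8686); ey = (-0.8686,0.4955)
θ=354°: P = B + 1.61·ex + 2.34·ey = (-0.2404,2.4533)

θ=38°: 0.02 3.35
θ=335°: -0.52 2.04
θ=354°: -0.24 2.45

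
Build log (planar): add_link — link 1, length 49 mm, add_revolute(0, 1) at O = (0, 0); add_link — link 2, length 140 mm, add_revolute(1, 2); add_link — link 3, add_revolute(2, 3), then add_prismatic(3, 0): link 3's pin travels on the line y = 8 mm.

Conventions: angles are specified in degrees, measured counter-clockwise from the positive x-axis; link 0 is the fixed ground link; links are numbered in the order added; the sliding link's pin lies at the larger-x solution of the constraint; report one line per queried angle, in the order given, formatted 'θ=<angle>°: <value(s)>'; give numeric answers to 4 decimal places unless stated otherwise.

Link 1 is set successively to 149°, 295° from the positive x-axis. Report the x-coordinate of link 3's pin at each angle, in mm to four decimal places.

geometry: r = 49 mm, L = 140 mm, e = 8 mm
θ=149°: crank pin P = (r cos θ, r sin θ) = (-42.001198, 25.236866)
θ=149°: h = r sin θ − e = 25.236866 − 8 = 17.236866
θ=149°: x = r cos θ + √(L² − h²) = -42.001198 + 138.934843 = 96.933645
θ=295°: crank pin P = (r cos θ, r sin θ) = (20.708295, -44.409082)
θ=295°: h = r sin θ − e = -44.409082 − 8 = -52.409082
θ=295°: x = r cos θ + √(L² − h²) = 20.708295 + 129.820215 = 150.528510

θ=149°: 96.9336
θ=295°: 150.5285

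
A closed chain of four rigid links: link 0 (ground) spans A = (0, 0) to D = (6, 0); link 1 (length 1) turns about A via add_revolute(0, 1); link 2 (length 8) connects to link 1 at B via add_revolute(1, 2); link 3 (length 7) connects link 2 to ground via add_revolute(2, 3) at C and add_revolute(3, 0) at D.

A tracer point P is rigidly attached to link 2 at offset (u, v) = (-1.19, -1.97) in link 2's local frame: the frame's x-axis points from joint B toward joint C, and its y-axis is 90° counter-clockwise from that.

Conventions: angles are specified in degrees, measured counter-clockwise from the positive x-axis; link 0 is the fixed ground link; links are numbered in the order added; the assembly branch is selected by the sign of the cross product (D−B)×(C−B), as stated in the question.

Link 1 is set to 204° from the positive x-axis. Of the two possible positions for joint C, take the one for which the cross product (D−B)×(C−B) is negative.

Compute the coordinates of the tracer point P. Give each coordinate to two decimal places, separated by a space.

A=(0,0), D=(6.00,0)
B = A + 1.00·(cos204°, sin204°) = (-0.9135, -0.4067)
|BD| = 6.9255
circle(B,8.00) ∩ circle(D,7.00): a=4.5457, h=6.5831
  candidates: C₊=(3.2377,6.4319) cross=45.591; C₋=(4.0109,-6.7115) cross=-45.591
  branch - wants cross < 0 → take C=(4.0109,-6.7115) (cross=-45.591)
ex = (C−B)/|BC| = (0.6156,-0.7881); ey = (0.7881,0.6156)
P = B + -1.19·ex + -1.97·ey = (-3.1986,-0.6816)

-3.20 -0.68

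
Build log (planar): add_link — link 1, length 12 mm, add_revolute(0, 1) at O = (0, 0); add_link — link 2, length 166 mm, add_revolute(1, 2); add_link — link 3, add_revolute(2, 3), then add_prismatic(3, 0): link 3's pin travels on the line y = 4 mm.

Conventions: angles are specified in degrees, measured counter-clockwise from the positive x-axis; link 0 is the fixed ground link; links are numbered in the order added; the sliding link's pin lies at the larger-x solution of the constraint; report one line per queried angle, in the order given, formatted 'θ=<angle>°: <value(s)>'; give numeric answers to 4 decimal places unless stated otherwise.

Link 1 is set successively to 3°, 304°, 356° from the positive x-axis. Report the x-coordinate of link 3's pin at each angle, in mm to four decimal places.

geometry: r = 12 mm, L = 166 mm, e = 4 mm
θ=3°: crank pin P = (r cos θ, r sin θ) = (11.983554, 0.628031)
θ=3°: h = r sin θ − e = 0.628031 − 4 = -3.371969
θ=3°: x = r cos θ + √(L² − h²) = 11.983554 + 165.965749 = 177.949303
θ=304°: crank pin P = (r cos θ, r sin θ) = (6.710315, -9.948451)
θ=304°: h = r sin θ − e = -9.948451 − 4 = -13.948451
θ=304°: x = r cos θ + √(L² − h²) = 6.710315 + 165.412940 = 172.123255
θ=356°: crank pin P = (r cos θ, r sin θ) = (11.970769, -0.837078)
θ=356°: h = r sin θ − e = -0.837078 − 4 = -4.837078
θ=356°: x = r cos θ + √(L² − h²) = 11.970769 + 165.929511 = 177.900280

θ=3°: 177.9493
θ=304°: 172.1233
θ=356°: 177.9003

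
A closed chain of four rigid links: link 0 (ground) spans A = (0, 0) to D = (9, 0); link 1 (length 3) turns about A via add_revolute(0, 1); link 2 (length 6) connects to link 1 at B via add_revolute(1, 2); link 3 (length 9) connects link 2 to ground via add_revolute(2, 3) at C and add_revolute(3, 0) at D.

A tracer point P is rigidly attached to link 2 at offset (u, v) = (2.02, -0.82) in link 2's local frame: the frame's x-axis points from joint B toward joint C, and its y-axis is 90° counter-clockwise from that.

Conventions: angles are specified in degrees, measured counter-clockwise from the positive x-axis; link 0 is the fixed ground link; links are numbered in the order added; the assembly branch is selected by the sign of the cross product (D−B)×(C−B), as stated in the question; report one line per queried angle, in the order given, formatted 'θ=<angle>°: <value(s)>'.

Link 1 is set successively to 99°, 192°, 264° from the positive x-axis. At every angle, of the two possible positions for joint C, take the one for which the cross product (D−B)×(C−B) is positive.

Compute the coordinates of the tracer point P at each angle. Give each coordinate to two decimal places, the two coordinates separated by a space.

A=(0,0), D=(9.00,0)
θ=99°: B = A + 3.00·(cos99°, sin99°) = (-0.4693, 2.9631)
θ=99°: |BD| = 9.9221
θ=99°: circle(B,6.00) ∩ circle(D,9.00): a=2.6934, h=5.3615
θ=99°:   candidates: C₊=(3.7023,7.2756) cross=53.197; C₋=(0.5000,-2.9581) cross=-53.197
θ=99°:   branch + wants cross > 0 → take C=(3.7023,7.2756) (cross=53.197)
θ=99°: ex = (C−B)/|BC| = (0.6953,0.7188); ey = (-0.7188,0.6953)
θ=99°: P = B + 2.02·ex + -0.82·ey = (1.5245,3.8448)
θ=192°: B = A + 3.00·(cos192°, sin192°) = (-2.9344, -0.6237)
θ=192°: |BD| = 11.9507
θ=192°: circle(B,6.00) ∩ circle(D,9.00): a=4.0926, h=4.3875
θ=192°:   candidates: C₊=(0.9236,3.9714) cross=52.434; C₋=(1.3816,-4.7917) cross=-52.434
θ=192°:   branch + wants cross > 0 → take C=(0.9236,3.9714) (cross=52.434)
θ=192°: ex = (C−B)/|BC| = (0.6430,0.7659); ey = (-0.7659,0.6430)
θ=192°: P = B + 2.02·ex + -0.82·ey = (-1.0076,0.3960)
θ=264°: B = A + 3.00·(cos264°, sin264°) = (-0.3136, -2.9836)
θ=264°: |BD| = 9.7798
θ=264°: circle(B,6.00) ∩ circle(D,9.00): a=2.5892, h=5.4126
θ=264°:   candidates: C₊=(0.5010,2.9609) cross=52.934; C₋=(3.8035,-7.3482) cross=-52.934
θ=264°:   branch + wants cross > 0 → take C=(0.5010,2.9609) (cross=52.934)
θ=264°: ex = (C−B)/|BC| = (0.1358,0.9907); ey = (-0.9907,0.1358)
θ=264°: P = B + 2.02·ex + -0.82·ey = (0.7731,-1.0936)

θ=99°: 1.52 3.84
θ=192°: -1.01 0.40
θ=264°: 0.77 -1.09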